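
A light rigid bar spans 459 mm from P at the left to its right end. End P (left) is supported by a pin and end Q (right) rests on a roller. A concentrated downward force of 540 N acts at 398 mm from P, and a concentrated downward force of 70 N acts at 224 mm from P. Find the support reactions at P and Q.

ΣM about P: Q_y·459 − 540·398 − 70·224 = 0 → Q_y = 230600/459 = 502.397 ≈ 502.4 N.
ΣF_y = 0: P_y + 502.397 − 540 − 70 = 0 → P_y = 107.6 N.
ΣF_x = 0: no horizontal applied forces, so P_x = 0.

P_x = 0, P_y = 107.6 N, Q_y = 502.4 N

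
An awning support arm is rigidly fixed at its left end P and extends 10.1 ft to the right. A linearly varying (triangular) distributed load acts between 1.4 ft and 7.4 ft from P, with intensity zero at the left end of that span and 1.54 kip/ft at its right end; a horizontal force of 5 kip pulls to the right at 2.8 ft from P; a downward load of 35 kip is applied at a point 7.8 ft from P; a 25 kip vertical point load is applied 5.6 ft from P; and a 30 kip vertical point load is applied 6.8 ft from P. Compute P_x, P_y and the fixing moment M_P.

P_x = -5.000 kip, P_y = 94.62 kip, M_P = 641.9 kip·ft

Resultant of the triangular load: ½ × 1.54 × 6 = 4.62 kip, acting at 5.4 ft from P (one-third of the span from the peak).
ΣF_x = 0: P_x + 5 = 0 → P_x = -5.000 kip.
ΣF_y = 0: P_y − ½·1.54·6 − 35 − 25 − 30 = 0 → P_y = 94.62 kip.
ΣM about P: M_P − (½·1.54·6)·5.4 − 35·7.8 − 25·5.6 − 30·6.8 = 0 → M_P = 641.9 kip·ft.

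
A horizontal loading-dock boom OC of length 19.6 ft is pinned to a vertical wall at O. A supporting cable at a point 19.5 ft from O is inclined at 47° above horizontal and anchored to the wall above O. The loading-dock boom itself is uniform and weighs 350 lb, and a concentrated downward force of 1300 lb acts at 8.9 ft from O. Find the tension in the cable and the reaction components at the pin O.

ΣM about O: T·sin47°·19.5 − 350·9.8 − 1300·8.9 = 0 → T = 15000/(19.5·0.731354) = 1051.79 ≈ 1052 lb.
ΣF_x = 0: O_x − T·cos47° = 0 → O_x = 1051.79 × 0.681998 = 717.3 lb.
ΣF_y = 0: O_y + T·sin47° − 350 − 1300 = 0 → O_y = 1650 − 1051.79 × 0.731354 = 880.8 lb.

T = 1052 lb, O_x = 717.3 lb, O_y = 880.8 lb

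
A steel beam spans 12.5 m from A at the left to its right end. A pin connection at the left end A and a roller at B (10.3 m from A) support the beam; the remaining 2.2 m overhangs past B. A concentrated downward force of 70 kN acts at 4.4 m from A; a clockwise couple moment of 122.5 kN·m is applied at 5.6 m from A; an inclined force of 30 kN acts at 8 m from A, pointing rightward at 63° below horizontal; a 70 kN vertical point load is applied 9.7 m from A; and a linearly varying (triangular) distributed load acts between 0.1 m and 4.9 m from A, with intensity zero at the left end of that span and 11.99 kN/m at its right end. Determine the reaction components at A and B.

Resultant of the triangular load: ½ × 11.99 × 4.8 = 28.776 kN, acting at 3.3 m from A (one-third of the span from the peak).
ΣM about A: B_y·10.3 − 70·4.4 − 122.5 − 30·sin63°·8 − 70·9.7 − (½·11.99·4.8)·3.3 = 0 → B_y = 1418.3/10.3 = 137.699 ≈ 137.7 kN.
ΣF_y = 0: A_y + 137.699 − 70 − 30·sin63° − 70 − ½·11.99·4.8 = 0 → A_y = 57.81 kN.
ΣF_x = 0: A_x + 30·cos63° = 0 → A_x = -13.62 kN.

A_x = -13.62 kN, A_y = 57.81 kN, B_y = 137.7 kN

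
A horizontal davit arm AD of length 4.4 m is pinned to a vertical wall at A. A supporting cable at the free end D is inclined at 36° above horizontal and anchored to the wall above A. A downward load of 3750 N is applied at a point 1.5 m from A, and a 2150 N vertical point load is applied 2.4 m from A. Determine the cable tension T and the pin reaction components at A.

T = 4170 N, A_x = 3374 N, A_y = 3449 N

ΣM about A: T·sin36°·4.4 − 3750·1.5 − 2150·2.4 = 0 → T = 10785/(4.4·0.587785) = 4170.12 ≈ 4170 N.
ΣF_x = 0: A_x − T·cos36° = 0 → A_x = 4170.12 × 0.809017 = 3374 N.
ΣF_y = 0: A_y + T·sin36° − 3750 − 2150 = 0 → A_y = 5900 − 4170.12 × 0.587785 = 3449 N.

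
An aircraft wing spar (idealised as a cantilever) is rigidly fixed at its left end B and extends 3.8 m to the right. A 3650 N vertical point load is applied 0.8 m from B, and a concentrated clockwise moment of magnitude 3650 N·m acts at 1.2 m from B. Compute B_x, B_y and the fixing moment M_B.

B_x = 0, B_y = 3650 N, M_B = 6570 N·m

ΣF_x = 0: B_x = 0.
ΣF_y = 0: B_y − 3650 = 0 → B_y = 3650 N.
ΣM about B: M_B − 3650·0.8 − 3650 = 0 → M_B = 6570 N·m.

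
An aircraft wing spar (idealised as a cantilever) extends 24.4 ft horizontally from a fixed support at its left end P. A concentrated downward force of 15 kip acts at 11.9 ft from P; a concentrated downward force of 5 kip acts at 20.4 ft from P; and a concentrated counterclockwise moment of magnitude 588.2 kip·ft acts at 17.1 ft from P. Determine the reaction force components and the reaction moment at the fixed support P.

ΣF_x = 0: P_x = 0.
ΣF_y = 0: P_y − 15 − 5 = 0 → P_y = 20.00 kip.
ΣM about P: M_P − 15·11.9 − 5·20.4 + 588.2 = 0 → M_P = -307.7 kip·ft.

P_x = 0, P_y = 20.00 kip, M_P = -307.7 kip·ft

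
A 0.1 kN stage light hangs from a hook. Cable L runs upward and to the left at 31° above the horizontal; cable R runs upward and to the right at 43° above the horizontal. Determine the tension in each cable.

T_L = 0.07608 kN, T_R = 0.08917 kN

ΣF_x = 0: −T_L·cos31° + T_R·cos43° = 0 → T_R = 1.17203·T_L.
ΣF_y = 0: T_L·sin31° + T_R·sin43° = 0.1.
Substitute: T_L·(0.515038 + 1.17203·0.681998) = 0.1 → T_L = 0.0760826 ≈ 0.07608 kN.
Then T_R = 1.17203 × 0.0760826 = 0.08917 kN.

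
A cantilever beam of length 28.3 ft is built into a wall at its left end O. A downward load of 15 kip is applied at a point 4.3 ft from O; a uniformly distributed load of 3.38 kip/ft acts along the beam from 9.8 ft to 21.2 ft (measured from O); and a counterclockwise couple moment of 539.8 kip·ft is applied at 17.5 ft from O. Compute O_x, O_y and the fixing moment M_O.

O_x = 0, O_y = 53.53 kip, M_O = 121.9 kip·ft

Resultant of the distributed load: 3.38 × 11.4 = 38.532 kip at 15.5 ft from O.
ΣF_x = 0: O_x = 0.
ΣF_y = 0: O_y − 15 − 3.38·11.4 = 0 → O_y = 53.53 kip.
ΣM about O: M_O − 15·4.3 − (3.38·11.4)·15.5 + 539.8 = 0 → M_O = 121.9 kip·ft.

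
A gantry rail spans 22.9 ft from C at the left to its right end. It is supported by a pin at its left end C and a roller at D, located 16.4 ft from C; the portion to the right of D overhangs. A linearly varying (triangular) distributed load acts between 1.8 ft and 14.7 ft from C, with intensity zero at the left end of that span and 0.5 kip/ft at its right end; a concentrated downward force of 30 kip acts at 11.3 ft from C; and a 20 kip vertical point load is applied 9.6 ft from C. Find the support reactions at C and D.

C_x = 0, C_y = 18.80 kip, D_y = 34.42 kip

Resultant of the triangular load: ½ × 0.5 × 12.9 = 3.225 kip, acting at 10.4 ft from C (one-third of the span from the peak).
ΣM about C: D_y·16.4 − (½·0.5·12.9)·10.4 − 30·11.3 − 20·9.6 = 0 → D_y = 564.54/16.4 = 34.4232 ≈ 34.42 kip.
ΣF_y = 0: C_y + 34.4232 − ½·0.5·12.9 − 30 − 20 = 0 → C_y = 18.80 kip.
ΣF_x = 0: no horizontal applied forces, so C_x = 0.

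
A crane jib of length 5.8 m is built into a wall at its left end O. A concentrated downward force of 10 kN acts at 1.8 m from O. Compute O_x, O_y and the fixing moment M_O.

O_x = 0, O_y = 10.00 kN, M_O = 18.00 kN·m

ΣF_x = 0: O_x = 0.
ΣF_y = 0: O_y − 10 = 0 → O_y = 10.00 kN.
ΣM about O: M_O − 10·1.8 = 0 → M_O = 18.00 kN·m.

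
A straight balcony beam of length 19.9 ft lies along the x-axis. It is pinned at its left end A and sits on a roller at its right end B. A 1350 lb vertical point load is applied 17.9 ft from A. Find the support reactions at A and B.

Taking moments about A: B_y·19.9 − 1350·17.9 = 0 → B_y = 24165/19.9 = 1214.32 ≈ 1214 lb.
ΣF_y = 0: A_y + 1214.32 − 1350 = 0 → A_y = 135.7 lb.
ΣF_x = 0: no horizontal applied forces, so A_x = 0.

A_x = 0, A_y = 135.7 lb, B_y = 1214 lb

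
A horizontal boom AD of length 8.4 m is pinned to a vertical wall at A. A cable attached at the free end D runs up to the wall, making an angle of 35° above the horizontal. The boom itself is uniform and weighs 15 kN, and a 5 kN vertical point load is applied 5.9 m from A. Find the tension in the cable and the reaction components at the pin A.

T = 19.20 kN, A_x = 15.73 kN, A_y = 8.988 kN

ΣM about A: T·sin35°·8.4 − 15·4.2 − 5·5.9 = 0 → T = 92.5/(8.4·0.573576) = 19.1987 ≈ 19.20 kN.
ΣF_x = 0: A_x − T·cos35° = 0 → A_x = 19.1987 × 0.819152 = 15.73 kN.
ΣF_y = 0: A_y + T·sin35° − 15 − 5 = 0 → A_y = 20 − 19.1987 × 0.573576 = 8.988 kN.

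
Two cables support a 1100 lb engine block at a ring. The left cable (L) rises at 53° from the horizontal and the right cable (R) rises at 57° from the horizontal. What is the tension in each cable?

T_L = 637.6 lb, T_R = 704.5 lb

ΣF_x = 0: −T_L·cos53° + T_R·cos57° = 0 → T_R = 1.10498·T_L.
ΣF_y = 0: T_L·sin53° + T_R·sin57° = 1100.
Substitute: T_L·(0.798636 + 1.10498·0.838671) = 1100 → T_L = 637.552 ≈ 637.6 lb.
Then T_R = 1.10498 × 637.552 = 704.5 lb.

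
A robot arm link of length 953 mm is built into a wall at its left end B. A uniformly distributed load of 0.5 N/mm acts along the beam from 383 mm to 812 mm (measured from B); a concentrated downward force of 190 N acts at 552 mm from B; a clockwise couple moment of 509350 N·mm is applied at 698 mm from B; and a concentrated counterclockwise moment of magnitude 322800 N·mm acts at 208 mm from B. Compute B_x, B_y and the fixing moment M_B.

B_x = 0, B_y = 404.5 N, M_B = 419600 N·mm

Resultant of the distributed load: 0.5 × 429 = 214.5 N at 597.5 mm from B.
ΣF_x = 0: B_x = 0.
ΣF_y = 0: B_y − 0.5·429 − 190 = 0 → B_y = 404.5 N.
ΣM about B: M_B − (0.5·429)·597.5 − 190·552 − 509350 + 322800 = 0 → M_B = 419600 N·mm.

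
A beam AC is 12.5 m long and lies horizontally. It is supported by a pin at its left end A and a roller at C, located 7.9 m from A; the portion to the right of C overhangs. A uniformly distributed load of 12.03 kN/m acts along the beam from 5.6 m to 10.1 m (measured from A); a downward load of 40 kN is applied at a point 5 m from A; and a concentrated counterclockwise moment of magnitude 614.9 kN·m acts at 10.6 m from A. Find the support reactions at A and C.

A_x = 0, A_y = 92.86 kN, C_y = 1.273 kN

Resultant of the distributed load: 12.03 × 4.5 = 54.135 kN at 7.85 m from A.
Taking moments about A: C_y·7.9 − (12.03·4.5)·7.85 − 40·5 + 614.9 = 0 → C_y = 10.05975/7.9 = 1.27339 ≈ 1.273 kN.
ΣF_y = 0: A_y + 1.27339 − 12.03·4.5 − 40 = 0 → A_y = 92.86 kN.
ΣF_x = 0: no horizontal applied forces, so A_x = 0.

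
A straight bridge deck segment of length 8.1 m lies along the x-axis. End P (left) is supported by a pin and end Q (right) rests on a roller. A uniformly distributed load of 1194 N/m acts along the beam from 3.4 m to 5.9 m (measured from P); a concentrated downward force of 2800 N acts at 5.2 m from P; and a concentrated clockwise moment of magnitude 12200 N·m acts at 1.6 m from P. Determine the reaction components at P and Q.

P_x = 0, P_y = 767.7 N, Q_y = 5017 N

Resultant of the distributed load: 1194 × 2.5 = 2985 N at 4.65 m from P.
ΣM about P: Q_y·8.1 − (1194·2.5)·4.65 − 2800·5.2 − 12200 = 0 → Q_y = 40640.25/8.1 = 5017.31 ≈ 5017 N.
ΣF_y = 0: P_y + 5017.31 − 1194·2.5 − 2800 = 0 → P_y = 767.7 N.
ΣF_x = 0: no horizontal applied forces, so P_x = 0.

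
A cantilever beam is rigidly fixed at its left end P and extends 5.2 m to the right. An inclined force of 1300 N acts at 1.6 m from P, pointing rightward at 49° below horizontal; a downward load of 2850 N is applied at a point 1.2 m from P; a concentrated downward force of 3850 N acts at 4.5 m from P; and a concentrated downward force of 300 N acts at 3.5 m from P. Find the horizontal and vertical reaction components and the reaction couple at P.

ΣF_x = 0: P_x + 1300·cos49° = 0 → P_x = -852.9 N.
ΣF_y = 0: P_y − 1300·sin49° − 2850 − 3850 − 300 = 0 → P_y = 7981 N.
ΣM about P: M_P − 1300·sin49°·1.6 − 2850·1.2 − 3850·4.5 − 300·3.5 = 0 → M_P = 23360 N·m.

P_x = -852.9 N, P_y = 7981 N, M_P = 23360 N·m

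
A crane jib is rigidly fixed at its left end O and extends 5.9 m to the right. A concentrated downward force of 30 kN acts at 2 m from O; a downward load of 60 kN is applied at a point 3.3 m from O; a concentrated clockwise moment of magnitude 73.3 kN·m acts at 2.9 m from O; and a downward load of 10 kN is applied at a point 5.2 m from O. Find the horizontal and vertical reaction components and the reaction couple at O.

ΣF_x = 0: O_x = 0.
ΣF_y = 0: O_y − 30 − 60 − 10 = 0 → O_y = 100.0 kN.
ΣM about O: M_O − 30·2 − 60·3.3 − 73.3 − 10·5.2 = 0 → M_O = 383.3 kN·m.

O_x = 0, O_y = 100.0 kN, M_O = 383.3 kN·m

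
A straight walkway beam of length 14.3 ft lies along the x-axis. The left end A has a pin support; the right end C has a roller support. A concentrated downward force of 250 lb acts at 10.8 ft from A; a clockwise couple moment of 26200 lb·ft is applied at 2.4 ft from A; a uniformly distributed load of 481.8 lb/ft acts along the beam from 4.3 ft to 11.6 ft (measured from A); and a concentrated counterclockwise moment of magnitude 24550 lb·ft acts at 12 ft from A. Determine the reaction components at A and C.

A_x = 0, A_y = 1508 lb, C_y = 2260 lb

Resultant of the distributed load: 481.8 × 7.3 = 3517.14 lb at 7.95 ft from A.
Taking moments about A: C_y·14.3 − 250·10.8 − 26200 − (481.8·7.3)·7.95 + 24550 = 0 → C_y = 32311.263/14.3 = 2259.53 ≈ 2260 lb.
ΣF_y = 0: A_y + 2259.53 − 250 − 481.8·7.3 = 0 → A_y = 1508 lb.
ΣF_x = 0: no horizontal applied forces, so A_x = 0.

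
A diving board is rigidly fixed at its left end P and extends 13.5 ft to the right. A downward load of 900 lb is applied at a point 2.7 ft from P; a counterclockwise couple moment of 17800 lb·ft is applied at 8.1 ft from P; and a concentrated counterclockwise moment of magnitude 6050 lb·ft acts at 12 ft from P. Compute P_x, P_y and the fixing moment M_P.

ΣF_x = 0: P_x = 0.
ΣF_y = 0: P_y − 900 = 0 → P_y = 900.0 lb.
ΣM about P: M_P − 900·2.7 + 17800 + 6050 = 0 → M_P = -21420 lb·ft.

P_x = 0, P_y = 900.0 lb, M_P = -21420 lb·ft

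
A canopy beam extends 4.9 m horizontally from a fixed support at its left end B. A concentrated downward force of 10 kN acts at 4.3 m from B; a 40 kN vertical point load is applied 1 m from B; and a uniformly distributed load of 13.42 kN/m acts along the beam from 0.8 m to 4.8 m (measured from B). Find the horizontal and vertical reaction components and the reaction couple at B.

Resultant of the distributed load: 13.42 × 4 = 53.68 kN at 2.8 m from B.
ΣF_x = 0: B_x = 0.
ΣF_y = 0: B_y − 10 − 40 − 13.42·4 = 0 → B_y = 103.7 kN.
ΣM about B: M_B − 10·4.3 − 40·1 − (13.42·4)·2.8 = 0 → M_B = 233.3 kN·m.

B_x = 0, B_y = 103.7 kN, M_B = 233.3 kN·m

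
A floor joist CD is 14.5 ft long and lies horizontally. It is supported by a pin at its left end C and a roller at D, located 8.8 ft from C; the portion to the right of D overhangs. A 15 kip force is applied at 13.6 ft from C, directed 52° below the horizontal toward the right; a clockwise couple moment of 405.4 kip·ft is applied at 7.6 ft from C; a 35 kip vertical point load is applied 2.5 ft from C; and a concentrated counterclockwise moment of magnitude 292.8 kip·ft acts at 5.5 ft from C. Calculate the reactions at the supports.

Taking moments about C: D_y·8.8 − 15·sin52°·13.6 − 405.4 − 35·2.5 + 292.8 = 0 → D_y = 360.854/8.8 = 41.0061 ≈ 41.01 kip.
ΣF_y = 0: C_y + 41.0061 − 15·sin52° − 35 = 0 → C_y = 5.814 kip.
ΣF_x = 0: C_x + 15·cos52° = 0 → C_x = -9.235 kip.

C_x = -9.235 kip, C_y = 5.814 kip, D_y = 41.01 kip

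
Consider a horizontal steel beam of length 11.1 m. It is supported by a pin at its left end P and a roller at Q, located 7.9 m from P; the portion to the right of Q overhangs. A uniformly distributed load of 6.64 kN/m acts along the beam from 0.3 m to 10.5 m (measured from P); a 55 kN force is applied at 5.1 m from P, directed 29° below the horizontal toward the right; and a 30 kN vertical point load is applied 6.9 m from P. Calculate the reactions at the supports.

Resultant of the distributed load: 6.64 × 10.2 = 67.728 kN at 5.4 m from P.
ΣM about P: Q_y·7.9 − (6.64·10.2)·5.4 − 55·sin29°·5.1 − 30·6.9 = 0 → Q_y = 708.72/7.9 = 89.7114 ≈ 89.71 kN.
ΣF_y = 0: P_y + 89.7114 − 6.64·10.2 − 55·sin29° − 30 = 0 → P_y = 34.68 kN.
ΣF_x = 0: P_x + 55·cos29° = 0 → P_x = -48.10 kN.

P_x = -48.10 kN, P_y = 34.68 kN, Q_y = 89.71 kN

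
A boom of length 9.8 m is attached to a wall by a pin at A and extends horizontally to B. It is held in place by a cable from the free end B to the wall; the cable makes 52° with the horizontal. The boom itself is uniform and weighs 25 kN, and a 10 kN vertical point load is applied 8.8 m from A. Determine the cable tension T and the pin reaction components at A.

ΣM about A: T·sin52°·9.8 − 25·4.9 − 10·8.8 = 0 → T = 210.5/(9.8·0.788011) = 27.258 ≈ 27.26 kN.
ΣF_x = 0: A_x − T·cos52° = 0 → A_x = 27.258 × 0.615661 = 16.78 kN.
ΣF_y = 0: A_y + T·sin52° − 25 − 10 = 0 → A_y = 35 − 27.258 × 0.788011 = 13.52 kN.

T = 27.26 kN, A_x = 16.78 kN, A_y = 13.52 kN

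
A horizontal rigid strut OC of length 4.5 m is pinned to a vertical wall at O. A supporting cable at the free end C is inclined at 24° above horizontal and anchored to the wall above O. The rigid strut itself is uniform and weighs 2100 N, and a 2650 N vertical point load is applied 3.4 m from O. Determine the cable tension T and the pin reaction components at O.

ΣM about O: T·sin24°·4.5 − 2100·2.25 − 2650·3.4 = 0 → T = 13735/(4.5·0.406737) = 7504.17 ≈ 7504 N.
ΣF_x = 0: O_x − T·cos24° = 0 → O_x = 7504.17 × 0.913545 = 6855 N.
ΣF_y = 0: O_y + T·sin24° − 2100 − 2650 = 0 → O_y = 4750 − 7504.17 × 0.406737 = 1698 N.

T = 7504 N, O_x = 6855 N, O_y = 1698 N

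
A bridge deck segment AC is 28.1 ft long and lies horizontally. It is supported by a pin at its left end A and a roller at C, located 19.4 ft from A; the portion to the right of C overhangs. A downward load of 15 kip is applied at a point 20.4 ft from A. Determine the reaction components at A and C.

Moments about A: C_y·19.4 − 15·20.4 = 0 → C_y = 306/19.4 = 15.7732 ≈ 15.77 kip.
ΣF_y = 0: A_y + 15.7732 − 15 = 0 → A_y = -0.7732 kip.
ΣF_x = 0: no horizontal applied forces, so A_x = 0.

A_x = 0, A_y = -0.7732 kip, C_y = 15.77 kip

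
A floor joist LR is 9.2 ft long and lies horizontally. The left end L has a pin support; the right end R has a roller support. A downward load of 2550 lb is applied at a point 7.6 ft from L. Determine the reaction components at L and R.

L_x = 0, L_y = 443.5 lb, R_y = 2107 lb

Moments about L: R_y·9.2 − 2550·7.6 = 0 → R_y = 19380/9.2 = 2106.52 ≈ 2107 lb.
ΣF_y = 0: L_y + 2106.52 − 2550 = 0 → L_y = 443.5 lb.
ΣF_x = 0: no horizontal applied forces, so L_x = 0.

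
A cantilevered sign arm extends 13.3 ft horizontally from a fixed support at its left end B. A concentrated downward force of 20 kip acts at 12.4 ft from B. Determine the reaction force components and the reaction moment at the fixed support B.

B_x = 0, B_y = 20.00 kip, M_B = 248.0 kip·ft

ΣF_x = 0: B_x = 0.
ΣF_y = 0: B_y − 20 = 0 → B_y = 20.00 kip.
ΣM about B: M_B − 20·12.4 = 0 → M_B = 248.0 kip·ft.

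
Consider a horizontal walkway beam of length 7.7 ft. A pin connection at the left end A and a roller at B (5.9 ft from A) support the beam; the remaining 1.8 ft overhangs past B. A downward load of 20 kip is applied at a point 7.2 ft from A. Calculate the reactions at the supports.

Taking moments about A: B_y·5.9 − 20·7.2 = 0 → B_y = 144/5.9 = 24.4068 ≈ 24.41 kip.
ΣF_y = 0: A_y + 24.4068 − 20 = 0 → A_y = -4.407 kip.
ΣF_x = 0: no horizontal applied forces, so A_x = 0.

A_x = 0, A_y = -4.407 kip, B_y = 24.41 kip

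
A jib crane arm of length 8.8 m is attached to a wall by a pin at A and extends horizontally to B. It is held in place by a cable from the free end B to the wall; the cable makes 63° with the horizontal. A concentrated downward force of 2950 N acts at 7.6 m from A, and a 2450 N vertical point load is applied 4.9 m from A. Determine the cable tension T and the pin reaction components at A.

ΣM about A: T·sin63°·8.8 − 2950·7.6 − 2450·4.9 = 0 → T = 34425/(8.8·0.891007) = 4390.46 ≈ 4390 N.
ΣF_x = 0: A_x − T·cos63° = 0 → A_x = 4390.46 × 0.45399 = 1993 N.
ΣF_y = 0: A_y + T·sin63° − 2950 − 2450 = 0 → A_y = 5400 − 4390.46 × 0.891007 = 1488 N.

T = 4390 N, A_x = 1993 N, A_y = 1488 N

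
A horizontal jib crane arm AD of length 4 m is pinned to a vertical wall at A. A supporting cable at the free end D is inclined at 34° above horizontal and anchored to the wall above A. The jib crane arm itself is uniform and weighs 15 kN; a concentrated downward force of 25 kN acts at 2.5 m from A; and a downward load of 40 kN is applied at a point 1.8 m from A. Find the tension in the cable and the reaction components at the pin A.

T = 73.54 kN, A_x = 60.97 kN, A_y = 38.87 kN

ΣM about A: T·sin34°·4 − 15·2 − 25·2.5 − 40·1.8 = 0 → T = 164.5/(4·0.559193) = 73.5435 ≈ 73.54 kN.
ΣF_x = 0: A_x − T·cos34° = 0 → A_x = 73.5435 × 0.829038 = 60.97 kN.
ΣF_y = 0: A_y + T·sin34° − 15 − 25 − 40 = 0 → A_y = 80 − 73.5435 × 0.559193 = 38.87 kN.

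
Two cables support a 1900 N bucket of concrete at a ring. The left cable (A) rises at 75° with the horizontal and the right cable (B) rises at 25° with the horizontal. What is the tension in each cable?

T_A = 1749 N, T_B = 499.3 N

ΣF_x = 0: −T_A·cos75° + T_B·cos25° = 0 → T_B = 0.285575·T_A.
ΣF_y = 0: T_A·sin75° + T_B·sin25° = 1900.
Substitute: T_A·(0.965926 + 0.285575·0.422618) = 1900 → T_A = 1748.55 ≈ 1749 N.
Then T_B = 0.285575 × 1748.55 = 499.3 N.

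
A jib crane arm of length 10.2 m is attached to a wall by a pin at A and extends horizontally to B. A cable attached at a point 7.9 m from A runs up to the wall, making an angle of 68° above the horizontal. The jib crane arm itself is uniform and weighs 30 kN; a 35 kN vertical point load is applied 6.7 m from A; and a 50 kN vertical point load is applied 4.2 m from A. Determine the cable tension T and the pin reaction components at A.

T = 81.57 kN, A_x = 30.56 kN, A_y = 39.37 kN

ΣM about A: T·sin68°·7.9 − 30·5.1 − 35·6.7 − 50·4.2 = 0 → T = 597.5/(7.9·0.927184) = 81.5727 ≈ 81.57 kN.
ΣF_x = 0: A_x − T·cos68° = 0 → A_x = 81.5727 × 0.374607 = 30.56 kN.
ΣF_y = 0: A_y + T·sin68° − 30 − 35 − 50 = 0 → A_y = 115 − 81.5727 × 0.927184 = 39.37 kN.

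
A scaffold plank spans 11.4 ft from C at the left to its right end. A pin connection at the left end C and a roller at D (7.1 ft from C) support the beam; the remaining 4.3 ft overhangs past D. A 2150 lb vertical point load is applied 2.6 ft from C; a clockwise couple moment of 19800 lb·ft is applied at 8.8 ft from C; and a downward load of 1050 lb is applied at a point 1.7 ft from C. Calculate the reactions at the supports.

Moments about C: D_y·7.1 − 2150·2.6 − 19800 − 1050·1.7 = 0 → D_y = 27175/7.1 = 3827.46 ≈ 3827 lb.
ΣF_y = 0: C_y + 3827.46 − 2150 − 1050 = 0 → C_y = -627.5 lb.
ΣF_x = 0: no horizontal applied forces, so C_x = 0.

C_x = 0, C_y = -627.5 lb, D_y = 3827 lb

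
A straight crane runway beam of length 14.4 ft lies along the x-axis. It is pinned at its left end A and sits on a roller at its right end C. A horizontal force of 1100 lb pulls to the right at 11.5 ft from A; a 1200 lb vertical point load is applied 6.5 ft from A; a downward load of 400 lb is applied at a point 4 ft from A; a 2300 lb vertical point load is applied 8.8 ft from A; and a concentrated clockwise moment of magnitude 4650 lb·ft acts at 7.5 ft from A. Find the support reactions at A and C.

A_x = -1100 lb, A_y = 1519 lb, C_y = 2381 lb

Taking moments about A: C_y·14.4 − 1200·6.5 − 400·4 − 2300·8.8 − 4650 = 0 → C_y = 34290/14.4 = 2381.25 ≈ 2381 lb.
ΣF_y = 0: A_y + 2381.25 − 1200 − 400 − 2300 = 0 → A_y = 1519 lb.
ΣF_x = 0: A_x + 1100 = 0 → A_x = -1100 lb.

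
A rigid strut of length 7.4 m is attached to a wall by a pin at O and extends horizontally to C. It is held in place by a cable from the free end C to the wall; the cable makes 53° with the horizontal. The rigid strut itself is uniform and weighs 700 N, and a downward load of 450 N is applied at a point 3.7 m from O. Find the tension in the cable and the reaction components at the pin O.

ΣM about O: T·sin53°·7.4 − 700·3.7 − 450·3.7 = 0 → T = 4255/(7.4·0.798636) = 719.978 ≈ 720.0 N.
ΣF_x = 0: O_x − T·cos53° = 0 → O_x = 719.978 × 0.601815 = 433.3 N.
ΣF_y = 0: O_y + T·sin53° − 700 − 450 = 0 → O_y = 1150 − 719.978 × 0.798636 = 575.0 N.

T = 720.0 N, O_x = 433.3 N, O_y = 575.0 N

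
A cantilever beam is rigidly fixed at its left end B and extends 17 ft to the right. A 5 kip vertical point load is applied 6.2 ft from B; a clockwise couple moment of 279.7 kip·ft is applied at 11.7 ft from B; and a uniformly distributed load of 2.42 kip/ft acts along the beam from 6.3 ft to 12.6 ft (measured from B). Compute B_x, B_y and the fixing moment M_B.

Resultant of the distributed load: 2.42 × 6.3 = 15.246 kip at 9.45 ft from B.
ΣF_x = 0: B_x = 0.
ΣF_y = 0: B_y − 5 − 2.42·6.3 = 0 → B_y = 20.25 kip.
ΣM about B: M_B − 5·6.2 − 279.7 − (2.42·6.3)·9.45 = 0 → M_B = 454.8 kip·ft.

B_x = 0, B_y = 20.25 kip, M_B = 454.8 kip·ft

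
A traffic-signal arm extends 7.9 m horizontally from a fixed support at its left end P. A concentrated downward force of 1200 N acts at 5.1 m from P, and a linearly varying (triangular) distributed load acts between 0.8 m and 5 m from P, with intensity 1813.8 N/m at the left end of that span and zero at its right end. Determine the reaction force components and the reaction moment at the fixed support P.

P_x = 0, P_y = 5009 N, M_P = 14500 N·m

Resultant of the triangular load: ½ × 1813.8 × 4.2 = 3808.98 N, acting at 2.2 m from P (one-third of the span from the peak).
ΣF_x = 0: P_x = 0.
ΣF_y = 0: P_y − 1200 − ½·1813.8·4.2 = 0 → P_y = 5009 N.
ΣM about P: M_P − 1200·5.1 − (½·1813.8·4.2)·2.2 = 0 → M_P = 14500 N·m.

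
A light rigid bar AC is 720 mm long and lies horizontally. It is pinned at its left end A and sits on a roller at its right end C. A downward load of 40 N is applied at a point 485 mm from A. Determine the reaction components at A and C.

Taking moments about A: C_y·720 − 40·485 = 0 → C_y = 19400/720 = 26.9444 ≈ 26.94 N.
ΣF_y = 0: A_y + 26.9444 − 40 = 0 → A_y = 13.06 N.
ΣF_x = 0: no horizontal applied forces, so A_x = 0.

A_x = 0, A_y = 13.06 N, C_y = 26.94 N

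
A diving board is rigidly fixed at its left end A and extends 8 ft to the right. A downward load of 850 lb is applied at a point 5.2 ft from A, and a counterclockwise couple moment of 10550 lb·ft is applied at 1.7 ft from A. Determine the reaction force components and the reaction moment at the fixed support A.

A_x = 0, A_y = 850.0 lb, M_A = -6130 lb·ft

ΣF_x = 0: A_x = 0.
ΣF_y = 0: A_y − 850 = 0 → A_y = 850.0 lb.
ΣM about A: M_A − 850·5.2 + 10550 = 0 → M_A = -6130 lb·ft.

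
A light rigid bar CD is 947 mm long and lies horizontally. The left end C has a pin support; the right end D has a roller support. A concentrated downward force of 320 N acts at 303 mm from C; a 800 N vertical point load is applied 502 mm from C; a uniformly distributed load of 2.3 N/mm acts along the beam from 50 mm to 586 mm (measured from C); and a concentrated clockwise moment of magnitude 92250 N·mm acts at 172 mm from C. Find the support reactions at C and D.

C_x = 0, C_y = 1315 N, D_y = 1038 N

Resultant of the distributed load: 2.3 × 536 = 1232.8 N at 318 mm from C.
Moments about C: D_y·947 − 320·303 − 800·502 − (2.3·536)·318 − 92250 = 0 → D_y = 982840.4/947 = 1037.85 ≈ 1038 N.
ΣF_y = 0: C_y + 1037.85 − 320 − 800 − 2.3·536 = 0 → C_y = 1315 N.
ΣF_x = 0: no horizontal applied forces, so C_x = 0.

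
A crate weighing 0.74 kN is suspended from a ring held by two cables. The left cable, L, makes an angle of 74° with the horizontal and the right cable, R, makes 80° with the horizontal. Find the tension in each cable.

ΣF_x = 0: −T_L·cos74° + T_R·cos80° = 0 → T_R = 1.58733·T_L.
ΣF_y = 0: T_L·sin74° + T_R·sin80° = 0.74.
Substitute: T_L·(0.961262 + 1.58733·0.984808) = 0.74 → T_L = 0.29313 ≈ 0.2931 kN.
Then T_R = 1.58733 × 0.29313 = 0.4653 kN.

T_L = 0.2931 kN, T_R = 0.4653 kN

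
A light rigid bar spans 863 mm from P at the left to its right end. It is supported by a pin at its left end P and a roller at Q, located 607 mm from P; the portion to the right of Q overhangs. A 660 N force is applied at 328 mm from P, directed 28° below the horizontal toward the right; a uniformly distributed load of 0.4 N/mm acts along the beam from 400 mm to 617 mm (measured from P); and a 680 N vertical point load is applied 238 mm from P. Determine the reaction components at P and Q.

P_x = -582.7 N, P_y = 569.9 N, Q_y = 506.8 N

Resultant of the distributed load: 0.4 × 217 = 86.8 N at 508.5 mm from P.
Taking moments about P: Q_y·607 − 660·sin28°·328 − (0.4·217)·508.5 − 680·238 = 0 → Q_y = 307609/607 = 506.769 ≈ 506.8 N.
ΣF_y = 0: P_y + 506.769 − 660·sin28° − 0.4·217 − 680 = 0 → P_y = 569.9 N.
ΣF_x = 0: P_x + 660·cos28° = 0 → P_x = -582.7 N.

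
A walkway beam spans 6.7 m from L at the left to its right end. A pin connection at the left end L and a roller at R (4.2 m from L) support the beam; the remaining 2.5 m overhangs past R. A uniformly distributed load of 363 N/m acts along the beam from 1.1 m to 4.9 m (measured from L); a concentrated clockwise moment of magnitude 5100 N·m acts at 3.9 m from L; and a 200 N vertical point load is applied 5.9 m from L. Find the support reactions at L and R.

Resultant of the distributed load: 363 × 3.8 = 1379.4 N at 3 m from L.
ΣM about L: R_y·4.2 − (363·3.8)·3 − 5100 − 200·5.9 = 0 → R_y = 10418.2/4.2 = 2480.52 ≈ 2481 N.
ΣF_y = 0: L_y + 2480.52 − 363·3.8 − 200 = 0 → L_y = -901.1 N.
ΣF_x = 0: no horizontal applied forces, so L_x = 0.

L_x = 0, L_y = -901.1 N, R_y = 2481 N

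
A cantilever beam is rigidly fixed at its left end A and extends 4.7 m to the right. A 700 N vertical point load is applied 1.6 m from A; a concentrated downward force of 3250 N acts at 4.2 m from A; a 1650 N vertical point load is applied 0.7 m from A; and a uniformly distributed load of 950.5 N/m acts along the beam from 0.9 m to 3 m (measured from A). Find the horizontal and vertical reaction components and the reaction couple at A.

Resultant of the distributed load: 950.5 × 2.1 = 1996.05 N at 1.95 m from A.
ΣF_x = 0: A_x = 0.
ΣF_y = 0: A_y − 700 − 3250 − 1650 − 950.5·2.1 = 0 → A_y = 7596 N.
ΣM about A: M_A − 700·1.6 − 3250·4.2 − 1650·0.7 − (950.5·2.1)·1.95 = 0 → M_A = 19820 N·m.

A_x = 0, A_y = 7596 N, M_A = 19820 N·m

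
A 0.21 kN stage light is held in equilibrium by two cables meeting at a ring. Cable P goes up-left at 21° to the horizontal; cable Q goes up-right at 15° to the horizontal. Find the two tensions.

T_P = 0.3451 kN, T_Q = 0.3335 kN

ΣF_x = 0: −T_P·cos21° + T_Q·cos15° = 0 → T_Q = 0.966514·T_P.
ΣF_y = 0: T_P·sin21° + T_Q·sin15° = 0.21.
Substitute: T_P·(0.358368 + 0.966514·0.258819) = 0.21 → T_P = 0.345099 ≈ 0.3451 kN.
Then T_Q = 0.966514 × 0.345099 = 0.3335 kN.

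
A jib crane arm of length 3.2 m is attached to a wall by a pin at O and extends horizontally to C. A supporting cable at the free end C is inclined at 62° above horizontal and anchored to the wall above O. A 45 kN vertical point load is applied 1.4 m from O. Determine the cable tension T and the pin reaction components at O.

ΣM about O: T·sin62°·3.2 − 45·1.4 = 0 → T = 63/(3.2·0.882948) = 22.2975 ≈ 22.30 kN.
ΣF_x = 0: O_x − T·cos62° = 0 → O_x = 22.2975 × 0.469472 = 10.47 kN.
ΣF_y = 0: O_y + T·sin62° − 45 = 0 → O_y = 45 − 22.2975 × 0.882948 = 25.31 kN.

T = 22.30 kN, O_x = 10.47 kN, O_y = 25.31 kN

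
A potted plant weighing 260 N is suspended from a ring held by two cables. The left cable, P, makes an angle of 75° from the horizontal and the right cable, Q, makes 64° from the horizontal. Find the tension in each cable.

T_P = 173.7 N, T_Q = 102.6 N

ΣF_x = 0: −T_P·cos75° + T_Q·cos64° = 0 → T_Q = 0.590411·T_P.
ΣF_y = 0: T_P·sin75° + T_Q·sin64° = 260.
Substitute: T_P·(0.965926 + 0.590411·0.898794) = 260 → T_P = 173.729 ≈ 173.7 N.
Then T_Q = 0.590411 × 173.729 = 102.6 N.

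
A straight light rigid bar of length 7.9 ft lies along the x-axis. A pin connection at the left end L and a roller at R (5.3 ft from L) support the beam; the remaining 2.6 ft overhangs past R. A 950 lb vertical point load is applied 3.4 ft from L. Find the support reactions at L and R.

Taking moments about L: R_y·5.3 − 950·3.4 = 0 → R_y = 3230/5.3 = 609.434 ≈ 609.4 lb.
ΣF_y = 0: L_y + 609.434 − 950 = 0 → L_y = 340.6 lb.
ΣF_x = 0: no horizontal applied forces, so L_x = 0.

L_x = 0, L_y = 340.6 lb, R_y = 609.4 lb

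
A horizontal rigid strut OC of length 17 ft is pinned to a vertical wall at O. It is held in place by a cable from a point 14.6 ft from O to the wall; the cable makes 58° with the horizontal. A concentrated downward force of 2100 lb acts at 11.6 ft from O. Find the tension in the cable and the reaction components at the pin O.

T = 1967 lb, O_x = 1043 lb, O_y = 431.5 lb

ΣM about O: T·sin58°·14.6 − 2100·11.6 = 0 → T = 24360/(14.6·0.848048) = 1967.45 ≈ 1967 lb.
ΣF_x = 0: O_x − T·cos58° = 0 → O_x = 1967.45 × 0.529919 = 1043 lb.
ΣF_y = 0: O_y + T·sin58° − 2100 = 0 → O_y = 2100 − 1967.45 × 0.848048 = 431.5 lb.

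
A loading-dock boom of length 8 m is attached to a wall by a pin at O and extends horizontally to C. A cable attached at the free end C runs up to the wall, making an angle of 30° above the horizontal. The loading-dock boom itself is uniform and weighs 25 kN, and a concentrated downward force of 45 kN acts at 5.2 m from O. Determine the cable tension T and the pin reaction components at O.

ΣM about O: T·sin30°·8 − 25·4 − 45·5.2 = 0 → T = 334/(8·0.5) = 83.50 kN.
ΣF_x = 0: O_x − T·cos30° = 0 → O_x = 83.5 × 0.866025 = 72.31 kN.
ΣF_y = 0: O_y + T·sin30° − 25 − 45 = 0 → O_y = 70 − 83.5 × 0.5 = 28.25 kN.

T = 83.50 kN, O_x = 72.31 kN, O_y = 28.25 kN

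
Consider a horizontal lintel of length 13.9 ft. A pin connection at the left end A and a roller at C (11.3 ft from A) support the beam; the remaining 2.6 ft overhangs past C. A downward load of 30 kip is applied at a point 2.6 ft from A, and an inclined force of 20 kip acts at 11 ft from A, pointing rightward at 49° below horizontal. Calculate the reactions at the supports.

A_x = -13.12 kip, A_y = 23.50 kip, C_y = 21.60 kip

Moments about A: C_y·11.3 − 30·2.6 − 20·sin49°·11 = 0 → C_y = 244.036/11.3 = 21.5961 ≈ 21.60 kip.
ΣF_y = 0: A_y + 21.5961 − 30 − 20·sin49° = 0 → A_y = 23.50 kip.
ΣF_x = 0: A_x + 20·cos49° = 0 → A_x = -13.12 kip.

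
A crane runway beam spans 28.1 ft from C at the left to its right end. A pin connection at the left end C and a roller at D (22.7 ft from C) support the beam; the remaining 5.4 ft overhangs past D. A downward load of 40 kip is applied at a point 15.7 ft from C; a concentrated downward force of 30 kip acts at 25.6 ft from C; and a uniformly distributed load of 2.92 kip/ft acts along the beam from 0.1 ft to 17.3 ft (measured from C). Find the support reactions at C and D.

Resultant of the distributed load: 2.92 × 17.2 = 50.224 kip at 8.7 ft from C.
Moments about C: D_y·22.7 − 40·15.7 − 30·25.6 − (2.92·17.2)·8.7 = 0 → D_y = 1832.9488/22.7 = 80.7466 ≈ 80.75 kip.
ΣF_y = 0: C_y + 80.7466 − 40 − 30 − 2.92·17.2 = 0 → C_y = 39.48 kip.
ΣF_x = 0: no horizontal applied forces, so C_x = 0.

C_x = 0, C_y = 39.48 kip, D_y = 80.75 kip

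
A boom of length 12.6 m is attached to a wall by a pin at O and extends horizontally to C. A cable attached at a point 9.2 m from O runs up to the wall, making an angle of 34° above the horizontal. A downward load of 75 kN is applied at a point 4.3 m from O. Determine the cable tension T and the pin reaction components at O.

ΣM about O: T·sin34°·9.2 − 75·4.3 = 0 → T = 322.5/(9.2·0.559193) = 62.6874 ≈ 62.69 kN.
ΣF_x = 0: O_x − T·cos34° = 0 → O_x = 62.6874 × 0.829038 = 51.97 kN.
ΣF_y = 0: O_y + T·sin34° − 75 = 0 → O_y = 75 − 62.6874 × 0.559193 = 39.95 kN.

T = 62.69 kN, O_x = 51.97 kN, O_y = 39.95 kN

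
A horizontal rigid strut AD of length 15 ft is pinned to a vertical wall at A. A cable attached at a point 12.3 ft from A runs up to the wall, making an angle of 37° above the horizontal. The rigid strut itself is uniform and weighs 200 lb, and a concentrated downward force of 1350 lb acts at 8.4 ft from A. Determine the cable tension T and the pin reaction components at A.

T = 1735 lb, A_x = 1385 lb, A_y = 506.1 lb

ΣM about A: T·sin37°·12.3 − 200·7.5 − 1350·8.4 = 0 → T = 12840/(12.3·0.601815) = 1734.59 ≈ 1735 lb.
ΣF_x = 0: A_x − T·cos37° = 0 → A_x = 1734.59 × 0.798636 = 1385 lb.
ΣF_y = 0: A_y + T·sin37° − 200 − 1350 = 0 → A_y = 1550 − 1734.59 × 0.601815 = 506.1 lb.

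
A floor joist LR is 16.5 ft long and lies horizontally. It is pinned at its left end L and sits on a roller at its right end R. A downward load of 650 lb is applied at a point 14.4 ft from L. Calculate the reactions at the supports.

L_x = 0, L_y = 82.73 lb, R_y = 567.3 lb

Taking moments about L: R_y·16.5 − 650·14.4 = 0 → R_y = 9360/16.5 = 567.273 ≈ 567.3 lb.
ΣF_y = 0: L_y + 567.273 − 650 = 0 → L_y = 82.73 lb.
ΣF_x = 0: no horizontal applied forces, so L_x = 0.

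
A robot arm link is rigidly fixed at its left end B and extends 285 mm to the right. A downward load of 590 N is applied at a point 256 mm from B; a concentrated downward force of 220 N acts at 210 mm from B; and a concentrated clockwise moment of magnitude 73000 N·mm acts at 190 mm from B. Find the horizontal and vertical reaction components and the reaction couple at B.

B_x = 0, B_y = 810.0 N, M_B = 270200 N·mm

ΣF_x = 0: B_x = 0.
ΣF_y = 0: B_y − 590 − 220 = 0 → B_y = 810.0 N.
ΣM about B: M_B − 590·256 − 220·210 − 73000 = 0 → M_B = 270200 N·mm.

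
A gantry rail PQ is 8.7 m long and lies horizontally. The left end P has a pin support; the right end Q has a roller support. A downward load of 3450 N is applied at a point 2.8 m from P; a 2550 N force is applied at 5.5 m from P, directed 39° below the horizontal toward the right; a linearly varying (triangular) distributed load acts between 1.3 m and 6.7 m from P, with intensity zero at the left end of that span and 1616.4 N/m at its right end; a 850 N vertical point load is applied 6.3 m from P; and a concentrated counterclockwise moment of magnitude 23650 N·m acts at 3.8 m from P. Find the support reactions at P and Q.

P_x = -1982 N, P_y = 7789 N, Q_y = 2480 N

Resultant of the triangular load: ½ × 1616.4 × 5.4 = 4364.28 N, acting at 4.9 m from P (one-third of the span from the peak).
ΣM about P: Q_y·8.7 − 3450·2.8 − 2550·sin39°·5.5 − (½·1616.4·5.4)·4.9 − 850·6.3 + 23650 = 0 → Q_y = 21576.2/8.7 = 2480.02 ≈ 2480 N.
ΣF_y = 0: P_y + 2480.02 − 3450 − 2550·sin39° − ½·1616.4·5.4 − 850 = 0 → P_y = 7789 N.
ΣF_x = 0: P_x + 2550·cos39° = 0 → P_x = -1982 N.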